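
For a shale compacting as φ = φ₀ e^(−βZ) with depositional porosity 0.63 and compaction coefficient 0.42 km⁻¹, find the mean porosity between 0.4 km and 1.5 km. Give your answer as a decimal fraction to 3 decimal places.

⟨φ⟩ = (1/(Z₂−Z₁)) ∫ φ₀ e^(−βZ) dZ = φ₀·(e^(−β·Z₁) − e^(−β·Z₂)) / (β·(Z₂−Z₁))
e^(−0.42×0.4) = 0.8454; e^(−0.42×1.5) = 0.5326
⟨φ⟩ = 0.63 × (0.8454 − 0.5326) / (0.42 × 1.1) = 0.63 × 0.6770 = 0.4265

0.426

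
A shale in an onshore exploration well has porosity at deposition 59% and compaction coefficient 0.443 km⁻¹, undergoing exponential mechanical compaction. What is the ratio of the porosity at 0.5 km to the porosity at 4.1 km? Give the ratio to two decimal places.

n(Z₁)/n(Z₂) = e^(−β·Z₁)/e^(−β·Z₂) = e^{β(Z₂−Z₁)}
= exp(0.443 × 3.6) = exp(1.595) = 4.9273

4.93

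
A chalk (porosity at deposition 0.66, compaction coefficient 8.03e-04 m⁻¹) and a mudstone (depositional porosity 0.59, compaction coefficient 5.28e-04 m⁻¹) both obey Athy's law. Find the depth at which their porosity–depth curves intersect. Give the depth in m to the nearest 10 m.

410 m

Working in km (1 km = 1000 m; c in km⁻¹ = c in m⁻¹ × 1000):
Set phi₀ₐ e^(−cₐd) = phi₀ᵦ e^(−cᵦd) ⇒ ln(phi₀ₐ/phi₀ᵦ) = (cₐ − cᵦ)·d
d = ln(0.66/0.59) / (0.803 − 0.528) = 0.1121 / 0.275 = 0.408 km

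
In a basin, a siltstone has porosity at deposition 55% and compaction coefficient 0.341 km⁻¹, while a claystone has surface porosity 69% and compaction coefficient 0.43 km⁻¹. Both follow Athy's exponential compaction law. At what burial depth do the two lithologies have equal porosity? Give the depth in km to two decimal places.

Set φ₀ₐ e^(−cₐZ) = φ₀ᵦ e^(−cᵦZ) ⇒ ln(φ₀ₐ/φ₀ᵦ) = (cₐ − cᵦ)·Z
Z = ln(0.55/0.69) / (0.341 − 0.43) = -0.2268 / -0.089 = 2.548 km

2.55 km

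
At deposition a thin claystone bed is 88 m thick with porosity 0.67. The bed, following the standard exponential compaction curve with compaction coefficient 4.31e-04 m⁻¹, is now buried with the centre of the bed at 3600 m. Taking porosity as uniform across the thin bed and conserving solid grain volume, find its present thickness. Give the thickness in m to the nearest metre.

34 m

Working in km (1 km = 1000 m; c in km⁻¹ = c in m⁻¹ × 1000):
Porosity at 3.6 km: n = 0.67·exp(−0.431×3.6) = 0.1420
Solid-volume conservation: h(1−n) = h₀(1−n₀) ⇒ h = h₀·(1−n₀)/(1−n)
h = 0.088 × (1 − 0.67)/(1 − 0.1420) = 0.088 × 0.3846 = 0.0338 km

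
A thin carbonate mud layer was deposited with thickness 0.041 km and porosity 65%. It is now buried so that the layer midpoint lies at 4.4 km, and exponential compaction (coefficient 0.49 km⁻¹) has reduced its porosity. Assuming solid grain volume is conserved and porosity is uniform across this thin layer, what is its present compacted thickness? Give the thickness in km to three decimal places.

0.016 km

Porosity at 4.4 km: n = 0.65·exp(−0.49×4.4) = 0.0753
Solid-volume conservation: h(1−n) = h₀(1−n₀) ⇒ h = h₀·(1−n₀)/(1−n)
h = 0.041 × (1 − 0.65)/(1 − 0.0753) = 0.041 × 0.3785 = 0.0155 km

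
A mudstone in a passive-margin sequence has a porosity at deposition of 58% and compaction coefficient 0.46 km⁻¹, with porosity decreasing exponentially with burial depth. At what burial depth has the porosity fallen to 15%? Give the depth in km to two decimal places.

Invert Athy's law: Z = ln(φ₀/φ) / β
Z = ln(0.58/0.15) / 0.46 = ln(3.867) / 0.46 = 1.3524 / 0.46 = 2.940 km

2.94 km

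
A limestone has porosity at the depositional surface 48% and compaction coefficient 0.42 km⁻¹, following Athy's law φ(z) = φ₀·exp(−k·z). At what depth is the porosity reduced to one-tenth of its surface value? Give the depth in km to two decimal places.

φ/φ₀ = 1/10 ⇒ exp(−k·z) = 1/10 ⇒ z = ln(10) / k
z = 2.3026 / 0.42 = 5.482 km

5.48 km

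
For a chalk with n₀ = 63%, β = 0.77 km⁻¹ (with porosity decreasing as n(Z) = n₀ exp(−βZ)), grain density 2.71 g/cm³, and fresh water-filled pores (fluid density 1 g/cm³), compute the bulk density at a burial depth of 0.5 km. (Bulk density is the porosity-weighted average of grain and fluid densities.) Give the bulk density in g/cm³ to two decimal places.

1.98 g/cm³

Porosity at depth: n = 0.63·exp(−0.77×0.5) = 0.63×0.6805 = 0.4287
Bulk density: ρ_b = (1−n)ρ_g + n·ρ_f = 0.5713×2.71 + 0.4287×1
       = 1.548 + 0.429 = 1.977 g/cm³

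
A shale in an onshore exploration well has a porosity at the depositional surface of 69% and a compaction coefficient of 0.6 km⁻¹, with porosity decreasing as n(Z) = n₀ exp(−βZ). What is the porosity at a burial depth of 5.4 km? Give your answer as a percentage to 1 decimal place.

2.7%

n = n₀·exp(−β·Z) = 0.69 × exp(−0.6 × 5.4) = 0.69 × exp(−3.24)
  = 0.69 × 0.0392 = 0.0270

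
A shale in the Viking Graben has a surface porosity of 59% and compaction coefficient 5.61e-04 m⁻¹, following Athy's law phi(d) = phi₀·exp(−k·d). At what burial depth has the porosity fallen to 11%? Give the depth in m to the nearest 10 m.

Working in km (1 km = 1000 m; k in km⁻¹ = k in m⁻¹ × 1000):
Invert Athy's law: d = ln(phi₀/phi) / k
d = ln(0.59/0.11) / 0.561 = ln(5.364) / 0.561 = 1.6796 / 0.561 = 2.994 km

2990 m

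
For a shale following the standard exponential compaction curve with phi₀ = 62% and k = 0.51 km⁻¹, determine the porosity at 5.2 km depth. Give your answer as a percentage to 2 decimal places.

4.37%

phi = phi₀·exp(−k·Z) = 0.62 × exp(−0.51 × 5.2) = 0.62 × exp(−2.652)
  = 0.62 × 0.0705 = 0.0437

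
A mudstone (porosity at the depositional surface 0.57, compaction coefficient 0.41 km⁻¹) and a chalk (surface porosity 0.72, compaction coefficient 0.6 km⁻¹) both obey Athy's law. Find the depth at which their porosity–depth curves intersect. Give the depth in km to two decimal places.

Set φ₀ₐ e^(−kₐZ) = φ₀ᵦ e^(−kᵦZ) ⇒ ln(φ₀ₐ/φ₀ᵦ) = (kₐ − kᵦ)·Z
Z = ln(0.57/0.72) / (0.41 − 0.6) = -0.2336 / -0.19 = 1.230 km

1.23 km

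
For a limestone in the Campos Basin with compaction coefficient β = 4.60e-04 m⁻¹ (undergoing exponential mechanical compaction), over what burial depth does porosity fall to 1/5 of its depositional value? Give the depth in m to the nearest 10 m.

Working in km (1 km = 1000 m; β in km⁻¹ = β in m⁻¹ × 1000):
φ/φ₀ = 1/5 ⇒ exp(−β·Z) = 1/5 ⇒ Z = ln(5) / β
Z = 1.6094 / 0.46 = 3.499 km

3500 m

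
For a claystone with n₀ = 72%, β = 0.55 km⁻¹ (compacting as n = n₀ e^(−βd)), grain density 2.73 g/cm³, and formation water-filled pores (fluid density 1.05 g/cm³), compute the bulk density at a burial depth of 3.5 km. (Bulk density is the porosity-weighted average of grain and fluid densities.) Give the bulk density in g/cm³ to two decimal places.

Porosity at depth: n = 0.72·exp(−0.55×3.5) = 0.72×0.1459 = 0.1050
Bulk density: ρ_b = (1−n)ρ_g + n·ρ_f = 0.8950×2.73 + 0.1050×1.05
       = 2.443 + 0.110 = 2.554 g/cm³

2.55 g/cm³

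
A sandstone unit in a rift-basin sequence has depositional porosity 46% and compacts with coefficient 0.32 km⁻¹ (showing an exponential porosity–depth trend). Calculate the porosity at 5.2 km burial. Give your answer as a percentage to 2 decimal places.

8.71%

φ = φ₀·exp(−β·d) = 0.46 × exp(−0.32 × 5.2) = 0.46 × exp(−1.664)
  = 0.46 × 0.1894 = 0.0871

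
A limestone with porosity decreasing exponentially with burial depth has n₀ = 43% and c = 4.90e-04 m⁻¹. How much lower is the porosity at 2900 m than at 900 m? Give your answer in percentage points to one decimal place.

17.3 percentage points

Working in km (1 km = 1000 m; c in km⁻¹ = c in m⁻¹ × 1000):
n(0.9) = 0.43·e^(−0.49×0.9) = 0.2767
n(2.9) = 0.43·e^(−0.49×2.9) = 0.1038
Δn = 0.2767 − 0.1038 = 0.1728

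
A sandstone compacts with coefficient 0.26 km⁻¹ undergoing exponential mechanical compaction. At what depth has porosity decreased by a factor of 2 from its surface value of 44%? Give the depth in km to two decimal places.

φ/φ₀ = 1/2 ⇒ exp(−k·Z) = 1/2 ⇒ Z = ln(2) / k
Z = 0.6931 / 0.26 = 2.666 km

2.67 km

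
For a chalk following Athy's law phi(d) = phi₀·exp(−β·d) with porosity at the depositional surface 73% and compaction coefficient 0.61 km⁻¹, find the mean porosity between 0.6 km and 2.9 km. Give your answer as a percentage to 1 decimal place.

⟨phi⟩ = (1/(d₂−d₁)) ∫ phi₀ e^(−βd) dd = phi₀·(e^(−β·d₁) − e^(−β·d₂)) / (β·(d₂−d₁))
e^(−0.61×0.6) = 0.6935; e^(−0.61×2.9) = 0.1705
⟨phi⟩ = 0.73 × (0.6935 − 0.1705) / (0.61 × 2.3) = 0.73 × 0.3728 = 0.2721

27.2%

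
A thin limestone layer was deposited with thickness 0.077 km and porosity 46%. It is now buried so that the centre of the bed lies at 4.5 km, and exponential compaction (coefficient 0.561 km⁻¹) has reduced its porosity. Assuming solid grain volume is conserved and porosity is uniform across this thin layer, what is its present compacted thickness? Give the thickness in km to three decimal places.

0.043 km

Porosity at 4.5 km: n = 0.46·exp(−0.561×4.5) = 0.0368
Solid-volume conservation: h(1−n) = h₀(1−n₀) ⇒ h = h₀·(1−n₀)/(1−n)
h = 0.077 × (1 − 0.46)/(1 − 0.0368) = 0.077 × 0.5607 = 0.0432 km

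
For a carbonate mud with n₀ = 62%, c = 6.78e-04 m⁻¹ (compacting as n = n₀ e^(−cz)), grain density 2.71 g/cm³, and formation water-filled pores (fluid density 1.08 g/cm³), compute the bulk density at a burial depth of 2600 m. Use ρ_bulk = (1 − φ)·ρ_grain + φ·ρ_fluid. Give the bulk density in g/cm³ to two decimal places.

2.54 g/cm³

Working in km (1 km = 1000 m; c in km⁻¹ = c in m⁻¹ × 1000):
Porosity at depth: n = 0.62·exp(−0.678×2.6) = 0.62×0.1716 = 0.1064
Bulk density: ρ_b = (1−n)ρ_g + n·ρ_f = 0.8936×2.71 + 0.1064×1.08
       = 2.422 + 0.115 = 2.537 g/cm³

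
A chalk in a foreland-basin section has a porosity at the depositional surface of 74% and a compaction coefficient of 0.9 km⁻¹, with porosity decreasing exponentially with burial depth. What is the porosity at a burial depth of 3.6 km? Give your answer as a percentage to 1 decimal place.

2.9%

φ = φ₀·exp(−c·z) = 0.74 × exp(−0.9 × 3.6) = 0.74 × exp(−3.24)
  = 0.74 × 0.0392 = 0.0290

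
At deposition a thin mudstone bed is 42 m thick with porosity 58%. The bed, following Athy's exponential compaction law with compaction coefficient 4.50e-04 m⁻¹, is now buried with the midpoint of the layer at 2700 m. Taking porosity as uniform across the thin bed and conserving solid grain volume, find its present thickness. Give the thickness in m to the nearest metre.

Working in km (1 km = 1000 m; c in km⁻¹ = c in m⁻¹ × 1000):
Porosity at 2.7 km: n = 0.58·exp(−0.45×2.7) = 0.1721
Solid-volume conservation: h(1−n) = h₀(1−n₀) ⇒ h = h₀·(1−n₀)/(1−n)
h = 0.042 × (1 − 0.58)/(1 − 0.1721) = 0.042 × 0.5073 = 0.0213 km

21 m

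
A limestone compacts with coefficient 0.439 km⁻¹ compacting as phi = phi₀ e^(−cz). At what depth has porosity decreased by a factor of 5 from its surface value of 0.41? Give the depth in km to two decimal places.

3.67 km

phi/phi₀ = 1/5 ⇒ exp(−c·z) = 1/5 ⇒ z = ln(5) / c
z = 1.6094 / 0.439 = 3.666 km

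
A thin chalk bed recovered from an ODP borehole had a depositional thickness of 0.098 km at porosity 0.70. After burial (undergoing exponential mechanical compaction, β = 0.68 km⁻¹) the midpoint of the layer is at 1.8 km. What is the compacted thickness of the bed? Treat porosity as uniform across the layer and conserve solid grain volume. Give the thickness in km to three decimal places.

Porosity at 1.8 km: φ = 0.7·exp(−0.68×1.8) = 0.2058
Solid-volume conservation: h(1−φ) = h₀(1−φ₀) ⇒ h = h₀·(1−φ₀)/(1−φ)
h = 0.098 × (1 − 0.7)/(1 − 0.2058) = 0.098 × 0.3778 = 0.0370 km

0.037 km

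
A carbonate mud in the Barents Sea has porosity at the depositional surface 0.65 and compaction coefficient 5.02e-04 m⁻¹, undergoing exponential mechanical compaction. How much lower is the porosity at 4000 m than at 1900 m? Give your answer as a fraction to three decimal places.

Working in km (1 km = 1000 m; β in km⁻¹ = β in m⁻¹ × 1000):
phi(1.9) = 0.65·e^(−0.502×1.9) = 0.2504
phi(4) = 0.65·e^(−0.502×4) = 0.0873
Δphi = 0.2504 − 0.0873 = 0.1632

0.163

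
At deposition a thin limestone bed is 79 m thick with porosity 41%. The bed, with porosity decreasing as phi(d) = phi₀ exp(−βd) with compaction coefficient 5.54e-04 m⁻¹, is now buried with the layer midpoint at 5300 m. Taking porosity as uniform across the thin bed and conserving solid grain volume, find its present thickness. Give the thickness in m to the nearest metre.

48 m

Working in km (1 km = 1000 m; β in km⁻¹ = β in m⁻¹ × 1000):
Porosity at 5.3 km: phi = 0.41·exp(−0.554×5.3) = 0.0218
Solid-volume conservation: h(1−phi) = h₀(1−phi₀) ⇒ h = h₀·(1−phi₀)/(1−phi)
h = 0.079 × (1 − 0.41)/(1 − 0.0218) = 0.079 × 0.6031 = 0.0476 km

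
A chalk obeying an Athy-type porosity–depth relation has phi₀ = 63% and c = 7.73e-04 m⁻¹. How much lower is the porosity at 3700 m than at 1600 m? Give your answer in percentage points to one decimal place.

14.7 percentage points

Working in km (1 km = 1000 m; c in km⁻¹ = c in m⁻¹ × 1000):
phi(1.6) = 0.63·e^(−0.773×1.6) = 0.1829
phi(3.7) = 0.63·e^(−0.773×3.7) = 0.0361
Δphi = 0.1829 − 0.0361 = 0.1468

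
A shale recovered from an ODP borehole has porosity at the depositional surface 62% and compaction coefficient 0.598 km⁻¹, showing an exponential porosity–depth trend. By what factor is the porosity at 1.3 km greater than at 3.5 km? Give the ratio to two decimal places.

3.73

n(Z₁)/n(Z₂) = e^(−c·Z₁)/e^(−c·Z₂) = e^{c(Z₂−Z₁)}
= exp(0.598 × 2.2) = exp(1.316) = 3.7270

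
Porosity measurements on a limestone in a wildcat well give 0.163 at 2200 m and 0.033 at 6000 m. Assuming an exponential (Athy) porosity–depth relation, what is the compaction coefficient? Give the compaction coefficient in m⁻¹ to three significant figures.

0.000420 m⁻¹

Working in km (1 km = 1000 m; β in km⁻¹ = β in m⁻¹ × 1000):
Athy: phi(z) = phi₀ e^(−βz) ⇒ phi₁/phi₂ = e^{β(z₂−z₁)} ⇒ β = ln(phi₁/phi₂)/(z₂−z₁)
β = ln(0.163/0.033) / (6 − 2.2) = ln(4.939) / 3.8 = 1.5972 / 3.8 = 0.4203 km⁻¹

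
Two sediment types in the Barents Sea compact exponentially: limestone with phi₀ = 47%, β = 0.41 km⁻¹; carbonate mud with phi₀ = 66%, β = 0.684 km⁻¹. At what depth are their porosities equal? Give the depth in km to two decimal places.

Set phi₀ₐ e^(−βₐz) = phi₀ᵦ e^(−βᵦz) ⇒ ln(phi₀ₐ/phi₀ᵦ) = (βₐ − βᵦ)·z
z = ln(0.47/0.66) / (0.41 − 0.684) = -0.3395 / -0.274 = 1.239 km

1.24 km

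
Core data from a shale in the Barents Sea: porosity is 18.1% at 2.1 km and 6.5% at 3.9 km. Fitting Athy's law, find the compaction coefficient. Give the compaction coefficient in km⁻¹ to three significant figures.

Athy: n(d) = n₀ e^(−cd) ⇒ n₁/n₂ = e^{c(d₂−d₁)} ⇒ c = ln(n₁/n₂)/(d₂−d₁)
c = ln(0.181/0.065) / (3.9 − 2.1) = ln(2.785) / 1.8 = 1.0241 / 1.8 = 0.5689 km⁻¹

0.569 km⁻¹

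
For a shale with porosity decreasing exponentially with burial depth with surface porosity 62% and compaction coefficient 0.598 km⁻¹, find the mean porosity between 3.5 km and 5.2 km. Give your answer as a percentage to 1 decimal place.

⟨n⟩ = (1/(z₂−z₁)) ∫ n₀ e^(−cz) dz = n₀·(e^(−c·z₁) − e^(−c·z₂)) / (c·(z₂−z₁))
e^(−0.598×3.5) = 0.1233; e^(−0.598×5.2) = 0.0446
⟨n⟩ = 0.62 × (0.1233 − 0.0446) / (0.598 × 1.7) = 0.62 × 0.0774 = 0.0480

4.8%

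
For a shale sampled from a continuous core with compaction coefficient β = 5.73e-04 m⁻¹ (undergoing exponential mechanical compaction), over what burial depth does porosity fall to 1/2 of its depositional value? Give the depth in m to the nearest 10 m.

1210 m

Working in km (1 km = 1000 m; β in km⁻¹ = β in m⁻¹ × 1000):
n/n₀ = 1/2 ⇒ exp(−β·d) = 1/2 ⇒ d = ln(2) / β
d = 0.6931 / 0.573 = 1.210 km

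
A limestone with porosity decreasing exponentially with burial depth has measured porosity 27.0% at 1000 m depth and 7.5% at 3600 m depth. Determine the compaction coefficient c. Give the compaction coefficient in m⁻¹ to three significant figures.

0.000493 m⁻¹

Working in km (1 km = 1000 m; c in km⁻¹ = c in m⁻¹ × 1000):
Athy: n(Z) = n₀ e^(−cZ) ⇒ n₁/n₂ = e^{c(Z₂−Z₁)} ⇒ c = ln(n₁/n₂)/(Z₂−Z₁)
c = ln(0.27/0.075) / (3.6 − 1) = ln(3.6) / 2.6 = 1.2809 / 2.6 = 0.4927 km⁻¹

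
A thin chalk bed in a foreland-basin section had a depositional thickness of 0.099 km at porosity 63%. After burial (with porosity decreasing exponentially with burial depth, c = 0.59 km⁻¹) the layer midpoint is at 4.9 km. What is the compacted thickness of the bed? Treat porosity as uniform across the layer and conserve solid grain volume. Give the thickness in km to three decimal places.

Porosity at 4.9 km: φ = 0.63·exp(−0.59×4.9) = 0.0350
Solid-volume conservation: h(1−φ) = h₀(1−φ₀) ⇒ h = h₀·(1−φ₀)/(1−φ)
h = 0.099 × (1 − 0.63)/(1 − 0.0350) = 0.099 × 0.3834 = 0.0380 km

0.038 km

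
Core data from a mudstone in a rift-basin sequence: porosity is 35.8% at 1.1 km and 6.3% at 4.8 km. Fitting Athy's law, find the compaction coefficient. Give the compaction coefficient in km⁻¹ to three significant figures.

Athy: n(d) = n₀ e^(−kd) ⇒ n₁/n₂ = e^{k(d₂−d₁)} ⇒ k = ln(n₁/n₂)/(d₂−d₁)
k = ln(0.358/0.063) / (4.8 − 1.1) = ln(5.683) / 3.7 = 1.7374 / 3.7 = 0.4696 km⁻¹

0.470 km⁻¹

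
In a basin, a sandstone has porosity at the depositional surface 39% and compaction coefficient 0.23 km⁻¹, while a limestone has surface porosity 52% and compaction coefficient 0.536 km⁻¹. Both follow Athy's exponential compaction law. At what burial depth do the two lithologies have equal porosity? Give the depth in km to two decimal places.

0.94 km

Set n₀ₐ e^(−βₐZ) = n₀ᵦ e^(−βᵦZ) ⇒ ln(n₀ₐ/n₀ᵦ) = (βₐ − βᵦ)·Z
Z = ln(0.39/0.52) / (0.23 − 0.536) = -0.2877 / -0.306 = 0.940 km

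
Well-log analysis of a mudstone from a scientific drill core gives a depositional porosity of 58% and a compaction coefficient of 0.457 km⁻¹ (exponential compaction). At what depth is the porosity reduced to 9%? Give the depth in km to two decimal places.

Invert Athy's law: d = ln(φ₀/φ) / k
d = ln(0.58/0.09) / 0.457 = ln(6.444) / 0.457 = 1.8632 / 0.457 = 4.077 km

4.08 km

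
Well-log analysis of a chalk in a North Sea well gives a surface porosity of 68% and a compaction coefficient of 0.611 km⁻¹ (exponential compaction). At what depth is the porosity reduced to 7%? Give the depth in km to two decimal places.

3.72 km

Invert Athy's law: d = ln(phi₀/phi) / c
d = ln(0.68/0.07) / 0.611 = ln(9.714) / 0.611 = 2.2736 / 0.611 = 3.721 km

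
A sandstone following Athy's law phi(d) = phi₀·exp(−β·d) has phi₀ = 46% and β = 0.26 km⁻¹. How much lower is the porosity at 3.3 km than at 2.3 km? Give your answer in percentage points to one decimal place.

5.8 percentage points

phi(2.3) = 0.46·e^(−0.26×2.3) = 0.2530
phi(3.3) = 0.46·e^(−0.26×3.3) = 0.1950
Δphi = 0.2530 − 0.1950 = 0.0579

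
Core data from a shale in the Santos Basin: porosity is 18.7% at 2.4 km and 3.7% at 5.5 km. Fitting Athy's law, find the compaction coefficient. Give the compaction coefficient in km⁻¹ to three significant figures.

0.523 km⁻¹

Athy: φ(Z) = φ₀ e^(−kZ) ⇒ φ₁/φ₂ = e^{k(Z₂−Z₁)} ⇒ k = ln(φ₁/φ₂)/(Z₂−Z₁)
k = ln(0.187/0.037) / (5.5 − 2.4) = ln(5.054) / 3.1 = 1.6202 / 3.1 = 0.5226 km⁻¹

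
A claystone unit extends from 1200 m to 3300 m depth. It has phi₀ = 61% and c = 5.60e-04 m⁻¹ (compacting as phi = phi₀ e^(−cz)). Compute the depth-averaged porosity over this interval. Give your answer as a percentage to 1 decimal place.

18.3%

Working in km (1 km = 1000 m; c in km⁻¹ = c in m⁻¹ × 1000):
⟨phi⟩ = (1/(z₂−z₁)) ∫ phi₀ e^(−cz) dz = phi₀·(e^(−c·z₁) − e^(−c·z₂)) / (c·(z₂−z₁))
e^(−0.56×1.2) = 0.5107; e^(−0.56×3.3) = 0.1576
⟨phi⟩ = 0.61 × (0.5107 − 0.1576) / (0.56 × 2.1) = 0.61 × 0.3003 = 0.1832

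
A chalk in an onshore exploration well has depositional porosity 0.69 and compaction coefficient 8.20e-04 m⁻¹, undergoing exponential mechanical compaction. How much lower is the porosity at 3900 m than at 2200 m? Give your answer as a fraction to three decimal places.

0.085

Working in km (1 km = 1000 m; k in km⁻¹ = k in m⁻¹ × 1000):
phi(2.2) = 0.69·e^(−0.82×2.2) = 0.1136
phi(3.9) = 0.69·e^(−0.82×3.9) = 0.0282
Δphi = 0.1136 − 0.0282 = 0.0854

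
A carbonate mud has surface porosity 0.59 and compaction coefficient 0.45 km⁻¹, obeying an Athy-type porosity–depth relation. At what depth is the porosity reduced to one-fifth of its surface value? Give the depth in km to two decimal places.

3.58 km

n/n₀ = 1/5 ⇒ exp(−c·d) = 1/5 ⇒ d = ln(5) / c
d = 1.6094 / 0.45 = 3.577 km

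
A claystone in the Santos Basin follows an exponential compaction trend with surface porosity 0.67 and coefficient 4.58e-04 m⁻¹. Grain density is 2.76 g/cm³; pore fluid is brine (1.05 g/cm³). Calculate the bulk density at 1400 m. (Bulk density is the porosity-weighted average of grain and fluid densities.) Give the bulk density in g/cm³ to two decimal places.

Working in km (1 km = 1000 m; β in km⁻¹ = β in m⁻¹ × 1000):
Porosity at depth: φ = 0.67·exp(−0.458×1.4) = 0.67×0.5267 = 0.3529
Bulk density: ρ_b = (1−φ)ρ_g + φ·ρ_f = 0.6471×2.76 + 0.3529×1.05
       = 1.786 + 0.371 = 2.157 g/cm³

2.16 g/cm³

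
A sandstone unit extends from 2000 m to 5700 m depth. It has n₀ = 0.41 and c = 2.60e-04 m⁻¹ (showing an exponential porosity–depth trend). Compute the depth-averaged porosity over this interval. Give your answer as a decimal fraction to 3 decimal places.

0.157

Working in km (1 km = 1000 m; c in km⁻¹ = c in m⁻¹ × 1000):
⟨n⟩ = (1/(z₂−z₁)) ∫ n₀ e^(−cz) dz = n₀·(e^(−c·z₁) − e^(−c·z₂)) / (c·(z₂−z₁))
e^(−0.26×2) = 0.5945; e^(−0.26×5.7) = 0.2272
⟨n⟩ = 0.41 × (0.5945 − 0.2272) / (0.26 × 3.7) = 0.41 × 0.3818 = 0.1566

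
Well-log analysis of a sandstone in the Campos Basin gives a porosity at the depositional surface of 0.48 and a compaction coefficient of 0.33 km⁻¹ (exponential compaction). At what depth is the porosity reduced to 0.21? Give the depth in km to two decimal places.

2.51 km

Invert Athy's law: d = ln(φ₀/φ) / β
d = ln(0.48/0.21) / 0.33 = ln(2.286) / 0.33 = 0.8267 / 0.33 = 2.505 km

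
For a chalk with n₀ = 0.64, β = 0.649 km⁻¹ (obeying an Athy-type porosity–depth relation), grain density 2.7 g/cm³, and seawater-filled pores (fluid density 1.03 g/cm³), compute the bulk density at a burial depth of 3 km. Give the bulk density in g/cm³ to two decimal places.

2.55 g/cm³

Porosity at depth: n = 0.64·exp(−0.649×3) = 0.64×0.1427 = 0.0913
Bulk density: ρ_b = (1−n)ρ_g + n·ρ_f = 0.9087×2.7 + 0.0913×1.03
       = 2.453 + 0.094 = 2.547 g/cm³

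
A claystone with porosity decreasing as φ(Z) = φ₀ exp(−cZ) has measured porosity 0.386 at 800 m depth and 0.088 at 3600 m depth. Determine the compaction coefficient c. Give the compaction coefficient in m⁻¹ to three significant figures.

0.000528 m⁻¹

Working in km (1 km = 1000 m; c in km⁻¹ = c in m⁻¹ × 1000):
Athy: φ(Z) = φ₀ e^(−cZ) ⇒ φ₁/φ₂ = e^{c(Z₂−Z₁)} ⇒ c = ln(φ₁/φ₂)/(Z₂−Z₁)
c = ln(0.386/0.088) / (3.6 − 0.8) = ln(4.386) / 2.8 = 1.4785 / 2.8 = 0.528 km⁻¹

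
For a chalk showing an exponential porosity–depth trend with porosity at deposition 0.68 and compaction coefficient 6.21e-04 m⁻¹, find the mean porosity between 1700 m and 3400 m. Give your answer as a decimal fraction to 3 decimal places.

Working in km (1 km = 1000 m; β in km⁻¹ = β in m⁻¹ × 1000):
⟨phi⟩ = (1/(d₂−d₁)) ∫ phi₀ e^(−βd) dd = phi₀·(e^(−β·d₁) − e^(−β·d₂)) / (β·(d₂−d₁))
e^(−0.621×1.7) = 0.3479; e^(−0.621×3.4) = 0.1211
⟨phi⟩ = 0.68 × (0.3479 − 0.1211) / (0.621 × 1.7) = 0.68 × 0.2149 = 0.1461

0.146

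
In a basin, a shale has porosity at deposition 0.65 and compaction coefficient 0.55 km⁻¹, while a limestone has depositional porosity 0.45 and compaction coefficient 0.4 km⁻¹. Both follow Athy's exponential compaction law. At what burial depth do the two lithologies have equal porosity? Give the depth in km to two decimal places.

Set n₀ₐ e^(−kₐZ) = n₀ᵦ e^(−kᵦZ) ⇒ ln(n₀ₐ/n₀ᵦ) = (kₐ − kᵦ)·Z
Z = ln(0.65/0.45) / (0.55 − 0.4) = 0.3677 / 0.15 = 2.451 km

2.45 km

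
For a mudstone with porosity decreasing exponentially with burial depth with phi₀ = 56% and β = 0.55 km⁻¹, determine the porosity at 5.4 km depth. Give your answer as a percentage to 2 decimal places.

phi = phi₀·exp(−β·d) = 0.56 × exp(−0.55 × 5.4) = 0.56 × exp(−2.97)
  = 0.56 × 0.0513 = 0.0287

2.87%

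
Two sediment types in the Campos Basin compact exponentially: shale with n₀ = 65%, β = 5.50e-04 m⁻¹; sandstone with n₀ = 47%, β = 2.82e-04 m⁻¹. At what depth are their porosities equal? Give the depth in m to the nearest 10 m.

Working in km (1 km = 1000 m; β in km⁻¹ = β in m⁻¹ × 1000):
Set n₀ₐ e^(−βₐZ) = n₀ᵦ e^(−βᵦZ) ⇒ ln(n₀ₐ/n₀ᵦ) = (βₐ − βᵦ)·Z
Z = ln(0.65/0.47) / (0.55 − 0.282) = 0.3242 / 0.268 = 1.210 km

1210 m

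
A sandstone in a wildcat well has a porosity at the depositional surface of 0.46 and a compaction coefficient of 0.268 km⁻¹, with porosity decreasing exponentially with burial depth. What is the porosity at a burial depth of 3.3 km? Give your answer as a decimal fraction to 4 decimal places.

0.1900

n = n₀·exp(−c·d) = 0.46 × exp(−0.268 × 3.3) = 0.46 × exp(−0.8844)
  = 0.46 × 0.4130 = 0.1900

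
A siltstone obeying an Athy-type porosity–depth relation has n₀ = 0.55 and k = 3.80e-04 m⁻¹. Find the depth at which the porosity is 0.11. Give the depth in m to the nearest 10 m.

Working in km (1 km = 1000 m; k in km⁻¹ = k in m⁻¹ × 1000):
Invert Athy's law: Z = ln(n₀/n) / k
Z = ln(0.55/0.11) / 0.38 = ln(5) / 0.38 = 1.6094 / 0.38 = 4.235 km

4240 m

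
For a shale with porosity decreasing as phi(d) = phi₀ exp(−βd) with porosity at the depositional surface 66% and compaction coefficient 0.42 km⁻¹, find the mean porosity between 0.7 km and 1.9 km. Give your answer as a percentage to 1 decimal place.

38.6%

⟨phi⟩ = (1/(d₂−d₁)) ∫ phi₀ e^(−βd) dd = phi₀·(e^(−β·d₁) − e^(−β·d₂)) / (β·(d₂−d₁))
e^(−0.42×0.7) = 0.7453; e^(−0.42×1.9) = 0.4502
⟨phi⟩ = 0.66 × (0.7453 − 0.4502) / (0.42 × 1.2) = 0.66 × 0.5854 = 0.3864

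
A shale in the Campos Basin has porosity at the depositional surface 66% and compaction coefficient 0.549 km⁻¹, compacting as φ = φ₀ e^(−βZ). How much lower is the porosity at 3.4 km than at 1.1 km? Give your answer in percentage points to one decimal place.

φ(1.1) = 0.66·e^(−0.549×1.1) = 0.3608
φ(3.4) = 0.66·e^(−0.549×3.4) = 0.1021
Δφ = 0.3608 − 0.1021 = 0.2587

25.9 percentage points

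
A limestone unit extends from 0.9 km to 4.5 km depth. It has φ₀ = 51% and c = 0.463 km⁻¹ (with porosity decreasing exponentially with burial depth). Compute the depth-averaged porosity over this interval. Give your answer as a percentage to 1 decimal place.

16.4%

⟨φ⟩ = (1/(z₂−z₁)) ∫ φ₀ e^(−cz) dz = φ₀·(e^(−c·z₁) − e^(−c·z₂)) / (c·(z₂−z₁))
e^(−0.463×0.9) = 0.6592; e^(−0.463×4.5) = 0.1245
⟨φ⟩ = 0.51 × (0.6592 − 0.1245) / (0.463 × 3.6) = 0.51 × 0.3208 = 0.1636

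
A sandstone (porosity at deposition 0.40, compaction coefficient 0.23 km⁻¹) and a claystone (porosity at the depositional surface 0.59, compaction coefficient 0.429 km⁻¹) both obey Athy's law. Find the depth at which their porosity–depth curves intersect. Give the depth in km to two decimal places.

Set n₀ₐ e^(−cₐd) = n₀ᵦ e^(−cᵦd) ⇒ ln(n₀ₐ/n₀ᵦ) = (cₐ − cᵦ)·d
d = ln(0.4/0.59) / (0.23 − 0.429) = -0.3887 / -0.199 = 1.953 km

1.95 km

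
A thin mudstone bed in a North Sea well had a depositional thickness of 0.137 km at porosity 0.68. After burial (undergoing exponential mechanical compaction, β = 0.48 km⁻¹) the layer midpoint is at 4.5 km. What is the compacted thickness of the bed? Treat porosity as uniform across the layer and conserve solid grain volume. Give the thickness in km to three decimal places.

Porosity at 4.5 km: n = 0.68·exp(−0.48×4.5) = 0.0784
Solid-volume conservation: h(1−n) = h₀(1−n₀) ⇒ h = h₀·(1−n₀)/(1−n)
h = 0.137 × (1 − 0.68)/(1 − 0.0784) = 0.137 × 0.3472 = 0.0476 km

0.048 km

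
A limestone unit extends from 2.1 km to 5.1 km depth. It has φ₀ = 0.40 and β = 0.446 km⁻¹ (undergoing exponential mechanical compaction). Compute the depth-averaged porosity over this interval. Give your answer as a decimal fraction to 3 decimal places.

0.086

⟨φ⟩ = (1/(z₂−z₁)) ∫ φ₀ e^(−βz) dz = φ₀·(e^(−β·z₁) − e^(−β·z₂)) / (β·(z₂−z₁))
e^(−0.446×2.1) = 0.3920; e^(−0.446×5.1) = 0.1028
⟨φ⟩ = 0.4 × (0.3920 − 0.1028) / (0.446 × 3) = 0.4 × 0.2161 = 0.0864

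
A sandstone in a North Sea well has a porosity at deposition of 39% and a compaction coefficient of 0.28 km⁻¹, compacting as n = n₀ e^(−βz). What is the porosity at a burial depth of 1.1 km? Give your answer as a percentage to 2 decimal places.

28.66%

n = n₀·exp(−β·z) = 0.39 × exp(−0.28 × 1.1) = 0.39 × exp(−0.308)
  = 0.39 × 0.7349 = 0.2866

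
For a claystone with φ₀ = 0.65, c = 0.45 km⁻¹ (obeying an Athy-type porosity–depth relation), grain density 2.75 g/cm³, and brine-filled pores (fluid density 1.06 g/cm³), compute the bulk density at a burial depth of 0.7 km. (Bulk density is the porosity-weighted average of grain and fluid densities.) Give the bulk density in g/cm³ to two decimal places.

Porosity at depth: φ = 0.65·exp(−0.45×0.7) = 0.65×0.7298 = 0.4744
Bulk density: ρ_b = (1−φ)ρ_g + φ·ρ_f = 0.5256×2.75 + 0.4744×1.06
       = 1.446 + 0.503 = 1.948 g/cm³

1.95 g/cm³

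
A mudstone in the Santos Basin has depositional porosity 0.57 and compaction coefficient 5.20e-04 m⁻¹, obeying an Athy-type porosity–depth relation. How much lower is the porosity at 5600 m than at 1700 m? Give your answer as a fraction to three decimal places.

Working in km (1 km = 1000 m; c in km⁻¹ = c in m⁻¹ × 1000):
n(1.7) = 0.57·e^(−0.52×1.7) = 0.2355
n(5.6) = 0.57·e^(−0.52×5.6) = 0.0310
Δn = 0.2355 − 0.0310 = 0.2045

0.204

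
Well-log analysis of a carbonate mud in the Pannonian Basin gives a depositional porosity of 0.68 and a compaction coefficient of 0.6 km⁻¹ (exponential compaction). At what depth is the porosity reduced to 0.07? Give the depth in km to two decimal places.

Invert Athy's law: d = ln(φ₀/φ) / β
d = ln(0.68/0.07) / 0.6 = ln(9.714) / 0.6 = 2.2736 / 0.6 = 3.789 km

3.79 km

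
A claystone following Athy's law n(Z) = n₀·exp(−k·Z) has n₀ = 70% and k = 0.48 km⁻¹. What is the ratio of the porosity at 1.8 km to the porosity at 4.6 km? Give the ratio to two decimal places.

n(Z₁)/n(Z₂) = e^(−k·Z₁)/e^(−k·Z₂) = e^{k(Z₂−Z₁)}
= exp(0.48 × 2.8) = exp(1.344) = 3.8344

3.83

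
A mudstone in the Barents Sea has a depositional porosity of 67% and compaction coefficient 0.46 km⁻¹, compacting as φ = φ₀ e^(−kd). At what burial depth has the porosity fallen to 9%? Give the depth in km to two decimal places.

4.36 km

Invert Athy's law: d = ln(φ₀/φ) / k
d = ln(0.67/0.09) / 0.46 = ln(7.444) / 0.46 = 2.0075 / 0.46 = 4.364 km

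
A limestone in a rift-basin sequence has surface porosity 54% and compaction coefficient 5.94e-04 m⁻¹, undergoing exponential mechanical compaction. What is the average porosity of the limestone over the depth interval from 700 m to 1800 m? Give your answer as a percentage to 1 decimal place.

26.2%

Working in km (1 km = 1000 m; β in km⁻¹ = β in m⁻¹ × 1000):
⟨φ⟩ = (1/(d₂−d₁)) ∫ φ₀ e^(−βd) dd = φ₀·(e^(−β·d₁) − e^(−β·d₂)) / (β·(d₂−d₁))
e^(−0.594×0.7) = 0.6598; e^(−0.594×1.8) = 0.3433
⟨φ⟩ = 0.54 × (0.6598 − 0.3433) / (0.594 × 1.1) = 0.54 × 0.4844 = 0.2616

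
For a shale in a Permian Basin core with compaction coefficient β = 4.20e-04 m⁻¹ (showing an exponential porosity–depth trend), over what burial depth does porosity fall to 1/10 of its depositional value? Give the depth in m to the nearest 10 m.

5480 m

Working in km (1 km = 1000 m; β in km⁻¹ = β in m⁻¹ × 1000):
phi/phi₀ = 1/10 ⇒ exp(−β·d) = 1/10 ⇒ d = ln(10) / β
d = 2.3026 / 0.42 = 5.482 km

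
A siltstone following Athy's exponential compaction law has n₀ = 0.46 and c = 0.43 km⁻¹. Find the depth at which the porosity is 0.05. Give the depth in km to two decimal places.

Invert Athy's law: d = ln(n₀/n) / c
d = ln(0.46/0.05) / 0.43 = ln(9.2) / 0.43 = 2.2192 / 0.43 = 5.161 km

5.16 km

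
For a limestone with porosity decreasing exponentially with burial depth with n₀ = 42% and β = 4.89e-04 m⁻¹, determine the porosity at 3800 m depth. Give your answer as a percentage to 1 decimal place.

Working in km (1 km = 1000 m; β in km⁻¹ = β in m⁻¹ × 1000):
n = n₀·exp(−β·d) = 0.42 × exp(−0.489 × 3.8) = 0.42 × exp(−1.858)
  = 0.42 × 0.1560 = 0.0655

6.6%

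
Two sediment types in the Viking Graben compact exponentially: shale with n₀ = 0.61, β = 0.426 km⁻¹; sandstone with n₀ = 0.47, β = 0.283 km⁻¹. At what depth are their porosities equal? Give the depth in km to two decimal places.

Set n₀ₐ e^(−βₐd) = n₀ᵦ e^(−βᵦd) ⇒ ln(n₀ₐ/n₀ᵦ) = (βₐ − βᵦ)·d
d = ln(0.61/0.47) / (0.426 − 0.283) = 0.2607 / 0.143 = 1.823 km

1.82 km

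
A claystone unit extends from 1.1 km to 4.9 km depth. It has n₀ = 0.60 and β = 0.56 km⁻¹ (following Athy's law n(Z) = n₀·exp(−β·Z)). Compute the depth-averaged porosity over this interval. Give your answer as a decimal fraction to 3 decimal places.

0.134

⟨n⟩ = (1/(Z₂−Z₁)) ∫ n₀ e^(−βZ) dZ = n₀·(e^(−β·Z₁) − e^(−β·Z₂)) / (β·(Z₂−Z₁))
e^(−0.56×1.1) = 0.5401; e^(−0.56×4.9) = 0.0643
⟨n⟩ = 0.6 × (0.5401 − 0.0643) / (0.56 × 3.8) = 0.6 × 0.2236 = 0.1342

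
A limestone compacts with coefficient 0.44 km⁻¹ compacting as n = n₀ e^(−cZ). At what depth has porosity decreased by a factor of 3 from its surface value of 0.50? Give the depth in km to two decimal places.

n/n₀ = 1/3 ⇒ exp(−c·Z) = 1/3 ⇒ Z = ln(3) / c
Z = 1.0986 / 0.44 = 2.497 km

2.50 km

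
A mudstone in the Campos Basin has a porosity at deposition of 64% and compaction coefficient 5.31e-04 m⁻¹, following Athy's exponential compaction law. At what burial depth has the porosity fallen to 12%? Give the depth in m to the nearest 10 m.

Working in km (1 km = 1000 m; c in km⁻¹ = c in m⁻¹ × 1000):
Invert Athy's law: z = ln(φ₀/φ) / c
z = ln(0.64/0.12) / 0.531 = ln(5.333) / 0.531 = 1.6740 / 0.531 = 3.152 km

3150 m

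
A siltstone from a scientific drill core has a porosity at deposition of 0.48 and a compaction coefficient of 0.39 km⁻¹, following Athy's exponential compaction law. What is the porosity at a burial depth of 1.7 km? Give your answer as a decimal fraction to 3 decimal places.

0.247

n = n₀·exp(−k·Z) = 0.48 × exp(−0.39 × 1.7) = 0.48 × exp(−0.663)
  = 0.48 × 0.5153 = 0.2473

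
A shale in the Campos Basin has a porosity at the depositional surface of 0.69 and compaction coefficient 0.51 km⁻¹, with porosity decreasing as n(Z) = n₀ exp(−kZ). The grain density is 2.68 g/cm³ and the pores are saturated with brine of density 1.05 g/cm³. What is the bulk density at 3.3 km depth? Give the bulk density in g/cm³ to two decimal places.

Porosity at depth: n = 0.69·exp(−0.51×3.3) = 0.69×0.1858 = 0.1282
Bulk density: ρ_b = (1−n)ρ_g + n·ρ_f = 0.8718×2.68 + 0.1282×1.05
       = 2.336 + 0.135 = 2.471 g/cm³

2.47 g/cm³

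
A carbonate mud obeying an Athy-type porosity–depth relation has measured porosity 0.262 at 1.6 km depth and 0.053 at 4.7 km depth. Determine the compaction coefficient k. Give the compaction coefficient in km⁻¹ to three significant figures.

Athy: phi(z) = phi₀ e^(−kz) ⇒ phi₁/phi₂ = e^{k(z₂−z₁)} ⇒ k = ln(phi₁/phi₂)/(z₂−z₁)
k = ln(0.262/0.053) / (4.7 − 1.6) = ln(4.943) / 3.1 = 1.5981 / 3.1 = 0.5155 km⁻¹

0.516 km⁻¹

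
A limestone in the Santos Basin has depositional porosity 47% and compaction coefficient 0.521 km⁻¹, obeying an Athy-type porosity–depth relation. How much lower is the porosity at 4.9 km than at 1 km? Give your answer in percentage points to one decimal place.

n(1) = 0.47·e^(−0.521×1) = 0.2791
n(4.9) = 0.47·e^(−0.521×4.9) = 0.0366
Δn = 0.2791 − 0.0366 = 0.2426

24.3 percentage points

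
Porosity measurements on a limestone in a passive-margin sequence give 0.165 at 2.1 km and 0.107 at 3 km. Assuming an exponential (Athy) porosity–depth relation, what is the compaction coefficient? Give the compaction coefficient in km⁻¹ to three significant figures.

Athy: phi(d) = phi₀ e^(−kd) ⇒ phi₁/phi₂ = e^{k(d₂−d₁)} ⇒ k = ln(phi₁/phi₂)/(d₂−d₁)
k = ln(0.165/0.107) / (3 − 2.1) = ln(1.542) / 0.9 = 0.4331 / 0.9 = 0.4812 km⁻¹

0.481 km⁻¹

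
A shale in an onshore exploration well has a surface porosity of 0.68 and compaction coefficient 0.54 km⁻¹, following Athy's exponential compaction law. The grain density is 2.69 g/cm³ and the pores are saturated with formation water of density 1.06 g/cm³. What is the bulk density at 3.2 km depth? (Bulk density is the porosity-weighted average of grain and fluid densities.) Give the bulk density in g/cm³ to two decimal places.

2.49 g/cm³

Porosity at depth: n = 0.68·exp(−0.54×3.2) = 0.68×0.1776 = 0.1208
Bulk density: ρ_b = (1−n)ρ_g + n·ρ_f = 0.8792×2.69 + 0.1208×1.06
       = 2.365 + 0.128 = 2.493 g/cm³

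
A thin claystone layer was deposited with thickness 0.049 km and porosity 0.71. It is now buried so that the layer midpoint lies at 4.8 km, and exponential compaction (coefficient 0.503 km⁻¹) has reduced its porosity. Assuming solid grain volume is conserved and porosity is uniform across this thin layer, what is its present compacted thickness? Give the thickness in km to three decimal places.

0.015 km

Porosity at 4.8 km: n = 0.71·exp(−0.503×4.8) = 0.0635
Solid-volume conservation: h(1−n) = h₀(1−n₀) ⇒ h = h₀·(1−n₀)/(1−n)
h = 0.049 × (1 − 0.71)/(1 − 0.0635) = 0.049 × 0.3097 = 0.0152 km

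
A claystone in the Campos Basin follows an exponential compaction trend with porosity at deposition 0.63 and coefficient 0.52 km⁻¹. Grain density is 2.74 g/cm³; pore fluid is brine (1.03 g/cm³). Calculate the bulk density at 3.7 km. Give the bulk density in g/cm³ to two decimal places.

Porosity at depth: n = 0.63·exp(−0.52×3.7) = 0.63×0.1460 = 0.0920
Bulk density: ρ_b = (1−n)ρ_g + n·ρ_f = 0.9080×2.74 + 0.0920×1.03
       = 2.488 + 0.095 = 2.583 g/cm³

2.58 g/cm³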